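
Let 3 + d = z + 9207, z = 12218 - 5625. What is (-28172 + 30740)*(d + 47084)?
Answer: 161478408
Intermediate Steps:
z = 6593
d = 15797 (d = -3 + (6593 + 9207) = -3 + 15800 = 15797)
(-28172 + 30740)*(d + 47084) = (-28172 + 30740)*(15797 + 47084) = 2568*62881 = 161478408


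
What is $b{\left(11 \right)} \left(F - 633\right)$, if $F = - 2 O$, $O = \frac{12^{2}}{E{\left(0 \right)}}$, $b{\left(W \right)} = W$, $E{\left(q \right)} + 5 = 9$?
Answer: $-7755$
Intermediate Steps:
$E{\left(q \right)} = 4$ ($E{\left(q \right)} = -5 + 9 = 4$)
$O = 36$ ($O = \frac{12^{2}}{4} = 144 \cdot \frac{1}{4} = 36$)
$F = -72$ ($F = \left(-2\right) 36 = -72$)
$b{\left(11 \right)} \left(F - 633\right) = 11 \left(-72 - 633\right) = 11 \left(-705\right) = -7755$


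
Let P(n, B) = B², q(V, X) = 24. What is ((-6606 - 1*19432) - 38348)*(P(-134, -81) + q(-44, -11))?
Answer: -423981810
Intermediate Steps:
((-6606 - 1*19432) - 38348)*(P(-134, -81) + q(-44, -11)) = ((-6606 - 1*19432) - 38348)*((-81)² + 24) = ((-6606 - 19432) - 38348)*(6561 + 24) = (-26038 - 38348)*6585 = -64386*6585 = -423981810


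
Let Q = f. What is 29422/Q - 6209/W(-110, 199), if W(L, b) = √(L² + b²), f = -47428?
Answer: -14711/23714 - 6209*√51701/51701 ≈ -27.927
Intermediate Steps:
Q = -47428
29422/Q - 6209/W(-110, 199) = 29422/(-47428) - 6209/√((-110)² + 199²) = 29422*(-1/47428) - 6209/√(12100 + 39601) = -14711/23714 - 6209*√51701/51701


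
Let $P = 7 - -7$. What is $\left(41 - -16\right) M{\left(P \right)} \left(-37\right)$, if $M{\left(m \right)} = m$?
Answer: $-29526$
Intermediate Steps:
$P = 14$ ($P = 7 + 7 = 14$)
$\left(41 - -16\right) M{\left(P \right)} \left(-37\right) = \left(41 - -16\right) 14 \left(-37\right) = \left(41 + 16\right) 14 \left(-37\right) = 57 \cdot 14 \left(-37\right) = 798 \left(-37\right) = -29526$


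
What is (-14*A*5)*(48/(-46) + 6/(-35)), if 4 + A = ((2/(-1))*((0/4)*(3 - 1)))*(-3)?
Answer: -7824/23 ≈ -340.17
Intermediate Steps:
A = -4 (A = -4 + ((2/(-1))*((0/4)*(3 - 1)))*(-3) = -4 + ((2*(-1))*((0*(¼))*2))*(-3) = -4 - 0*2*(-3) = -4 - 2*0*(-3) = -4 + 0*(-3) = -4 + 0 = -4)
(-14*A*5)*(48/(-46) + 6/(-35)) = (-(-56)*5)*(48/(-46) + 6/(-35)) = (-14*(-20))*(48*(-1/46) + 6*(-1/35)) = 280*(-24/23 - 6/35) = 280*(-978/805) = -7824/23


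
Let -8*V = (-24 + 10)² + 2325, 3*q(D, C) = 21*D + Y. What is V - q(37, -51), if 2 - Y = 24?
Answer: -13603/24 ≈ -566.79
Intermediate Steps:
Y = -22 (Y = 2 - 1*24 = 2 - 24 = -22)
q(D, C) = -22/3 + 7*D (q(D, C) = (21*D - 22)/3 = (-22 + 21*D)/3 = -22/3 + 7*D)
V = -2521/8 (V = -((-24 + 10)² + 2325)/8 = -((-14)² + 2325)/8 = -(196 + 2325)/8 = -⅛*2521 = -2521/8 ≈ -315.13)
V - q(37, -51) = -2521/8 - (-22/3 + 7*37) = -2521/8 - (-22/3 + 259) = -2521/8 - 1*755/3 = -2521/8 - 755/3 = -13603/24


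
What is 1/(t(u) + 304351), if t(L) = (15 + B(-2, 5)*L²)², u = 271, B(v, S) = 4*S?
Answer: 1/2157476561576 ≈ 4.6350e-13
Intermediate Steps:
t(L) = (15 + 20*L²)² (t(L) = (15 + (4*5)*L²)² = (15 + 20*L²)²)
1/(t(u) + 304351) = 1/(25*(3 + 4*271²)² + 304351) = 1/(25*(3 + 4*73441)² + 304351) = 1/(25*(3 + 293764)² + 304351) = 1/(25*293767² + 304351) = 1/(25*86299050289 + 304351) = 1/(2157476257225 + 304351) = 1/2157476561576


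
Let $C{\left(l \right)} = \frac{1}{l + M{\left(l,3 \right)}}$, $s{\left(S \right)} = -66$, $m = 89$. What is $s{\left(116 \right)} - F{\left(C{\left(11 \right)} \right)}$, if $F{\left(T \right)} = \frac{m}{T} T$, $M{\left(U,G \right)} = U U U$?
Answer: $-155$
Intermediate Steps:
$M{\left(U,G \right)} = U^{3}$ ($M{\left(U,G \right)} = U^{2} U = U^{3}$)
$C{\left(l \right)} = \frac{1}{l + l^{3}}$
$F{\left(T \right)} = 89$ ($F{\left(T \right)} = \frac{89}{T} T = 89$)
$s{\left(116 \right)} - F{\left(C{\left(11 \right)} \right)} = -66 - 89 = -155$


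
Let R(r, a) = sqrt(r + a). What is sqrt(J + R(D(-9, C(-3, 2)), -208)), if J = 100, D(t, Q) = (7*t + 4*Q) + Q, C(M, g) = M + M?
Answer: sqrt(100 + I*sqrt(301)) ≈ 10.037 + 0.86425*I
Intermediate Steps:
C(M, g) = 2*M
D(t, Q) = 5*Q + 7*t (D(t, Q) = (4*Q + 7*t) + Q = 5*Q + 7*t)
R(r, a) = sqrt(a + r)
sqrt(J + R(D(-9, C(-3, 2)), -208)) = sqrt(100 + sqrt(-208 + (5*(2*(-3)) + 7*(-9)))) = sqrt(100 + sqrt(-208 + (5*(-6) - 63))) = sqrt(100 + sqrt(-208 + (-30 - 63))) = sqrt(100 + sqrt(-208 - 93)) = sqrt(100 + sqrt(-301)) = sqrt(100 + I*sqrt(301))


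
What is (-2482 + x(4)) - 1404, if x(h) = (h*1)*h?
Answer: -3870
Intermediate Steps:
x(h) = h**2 (x(h) = h*h = h**2)
(-2482 + x(4)) - 1404 = (-2482 + 4**2) - 1404 = (-2482 + 16) - 1404 = -2466 - 1404 = -3870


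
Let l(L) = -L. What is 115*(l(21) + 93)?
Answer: 8280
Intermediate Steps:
115*(l(21) + 93) = 115*(-1*21 + 93) = 115*(-21 + 93) = 115*72 = 8280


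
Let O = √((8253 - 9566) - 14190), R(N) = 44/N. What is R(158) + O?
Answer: 22/79 + I*√15503 ≈ 0.27848 + 124.51*I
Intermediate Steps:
O = I*√15503 (O = √(-1313 - 14190) = √(-15503) = I*√15503 ≈ 124.51*I)
R(158) + O = 44/158 + I*√15503 = 44*(1/158) + I*√15503 = 22/79 + I*√15503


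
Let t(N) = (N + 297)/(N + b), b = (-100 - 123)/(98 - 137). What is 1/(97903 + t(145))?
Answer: 2939/287745536 ≈ 1.0214e-5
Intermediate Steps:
b = 223/39 (b = -223/(-39) = -223*(-1/39) = 223/39 ≈ 5.7179)
t(N) = (297 + N)/(223/39 + N) (t(N) = (N + 297)/(N + 223/39) = (297 + N)/(223/39 + N))
1/(97903 + t(145)) = 1/(97903 + 39*(297 + 145)/(223 + 39*145)) = 1/(97903 + 39*442/(223 + 5655)) = 1/(97903 + 39*442/5878) = 1/(97903 + 39*(1/5878)*442) = 1/(97903 + 8619/2939) = 1/(287745536/2939) = 2939/287745536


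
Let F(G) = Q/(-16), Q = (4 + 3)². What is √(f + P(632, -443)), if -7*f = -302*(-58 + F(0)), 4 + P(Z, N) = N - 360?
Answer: I*√2698066/28 ≈ 58.664*I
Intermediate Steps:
Q = 49 (Q = 7² = 49)
P(Z, N) = -364 + N (P(Z, N) = -4 + (N - 360) = -4 + (-360 + N) = -364 + N)
F(G) = -49/16 (F(G) = 49/(-16) = 49*(-1/16) = -49/16)
f = -147527/56 (f = -(-302)*(-58 - 49/16)/7 = -(-302)*(-977)/(7*16) = -⅐*147527/8 = -147527/56 ≈ -2634.4)
√(f + P(632, -443)) = √(-147527/56 + (-364 - 443)) = √(-147527/56 - 807) = √(-192719/56) = I*√2698066/28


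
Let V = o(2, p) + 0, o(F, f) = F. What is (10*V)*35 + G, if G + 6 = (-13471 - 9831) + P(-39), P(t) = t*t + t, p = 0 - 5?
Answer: -21126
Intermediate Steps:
p = -5
V = 2 (V = 2 + 0 = 2)
P(t) = t + t² (P(t) = t² + t = t + t²)
G = -21826 (G = -6 + ((-13471 - 9831) - 39*(1 - 39)) = -6 + (-23302 - 39*(-38)) = -6 + (-23302 + 1482) = -6 - 21820 = -21826)
(10*V)*35 + G = (10*2)*35 - 21826 = 20*35 - 21826 = 700 - 21826 = -21126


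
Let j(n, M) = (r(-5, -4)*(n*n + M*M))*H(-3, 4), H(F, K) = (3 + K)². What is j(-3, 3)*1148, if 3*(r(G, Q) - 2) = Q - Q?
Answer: 2025072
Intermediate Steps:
r(G, Q) = 2 (r(G, Q) = 2 + (Q - Q)/3 = 2 + (⅓)*0 = 2 + 0 = 2)
j(n, M) = 98*M² + 98*n² (j(n, M) = (2*(n*n + M*M))*(3 + 4)² = (2*(n² + M²))*7² = (2*(M² + n²))*49 = (2*M² + 2*n²)*49 = 98*M² + 98*n²)
j(-3, 3)*1148 = (98*3² + 98*(-3)²)*1148 = (98*9 + 98*9)*1148 = (882 + 882)*1148 = 1764*1148 = 2025072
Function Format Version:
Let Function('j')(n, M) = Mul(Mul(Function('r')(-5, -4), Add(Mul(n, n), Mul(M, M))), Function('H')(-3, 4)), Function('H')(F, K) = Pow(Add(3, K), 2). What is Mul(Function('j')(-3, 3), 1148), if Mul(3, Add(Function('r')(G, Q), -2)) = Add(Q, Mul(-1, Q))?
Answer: 2025072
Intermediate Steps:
Function('r')(G, Q) = 2 (Function('r')(G, Q) = Add(2, Mul(Rational(1, 3), Add(Q, Mul(-1, Q)))) = Add(2, Mul(Rational(1, 3), 0)) = Add(2, 0) = 2)
Function('j')(n, M) = Add(Mul(98, Pow(M, 2)), Mul(98, Pow(n, 2))) (Function('j')(n, M) = Mul(Mul(2, Add(Mul(n, n), Mul(M, M))), Pow(Add(3, 4), 2)) = Mul(Mul(2, Add(Pow(n, 2), Pow(M, 2))), Pow(7, 2)) = Mul(Mul(2, Add(Pow(M, 2), Pow(n, 2))), 49) = Mul(Add(Mul(2, Pow(M, 2)), Mul(2, Pow(n, 2))), 49) = Add(Mul(98, Pow(M, 2)), Mul(98, Pow(n, 2))))
Mul(Function('j')(-3, 3), 1148) = Mul(Add(Mul(98, Pow(3, 2)), Mul(98, Pow(-3, 2))), 1148) = Mul(Add(Mul(98, 9), Mul(98, 9)), 1148) = Mul(Add(882, 882), 1148) = Mul(1764, 1148) = 2025072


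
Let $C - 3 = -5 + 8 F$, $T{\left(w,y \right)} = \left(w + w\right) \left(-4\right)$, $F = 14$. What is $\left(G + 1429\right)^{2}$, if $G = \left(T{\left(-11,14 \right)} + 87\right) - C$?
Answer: $2232036$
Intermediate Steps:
$T{\left(w,y \right)} = - 8 w$ ($T{\left(w,y \right)} = 2 w \left(-4\right) = - 8 w$)
$C = 110$ ($C = 3 + \left(-5 + 8 \cdot 14\right) = 3 + \left(-5 + 112\right) = 3 + 107 = 110$)
$G = 65$ ($G = \left(\left(-8\right) \left(-11\right) + 87\right) - 110 = \left(88 + 87\right) - 110 = 175 - 110 = 65$)
$\left(G + 1429\right)^{2} = \left(65 + 1429\right)^{2} = 1494^{2} = 2232036$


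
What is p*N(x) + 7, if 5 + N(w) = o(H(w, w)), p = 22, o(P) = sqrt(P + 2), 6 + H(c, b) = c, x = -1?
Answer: -103 + 22*I*sqrt(5) ≈ -103.0 + 49.193*I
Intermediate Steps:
H(c, b) = -6 + c
o(P) = sqrt(2 + P)
N(w) = -5 + sqrt(-4 + w) (N(w) = -5 + sqrt(2 + (-6 + w)) = -5 + sqrt(-4 + w))
p*N(x) + 7 = 22*(-5 + sqrt(-4 - 1)) + 7 = 22*(-5 + sqrt(-5)) + 7 = 22*(-5 + I*sqrt(5)) + 7 = (-110 + 22*I*sqrt(5)) + 7 = -103 + 22*I*sqrt(5)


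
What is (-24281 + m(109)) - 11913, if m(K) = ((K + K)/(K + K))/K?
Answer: -3945145/109 ≈ -36194.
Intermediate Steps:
m(K) = 1/K (m(K) = ((2*K)/((2*K)))/K = ((2*K)*(1/(2*K)))/K = 1/K)
(-24281 + m(109)) - 11913 = (-24281 + 1/109) - 11913 = -2646628/109 - 11913 = -3945145/109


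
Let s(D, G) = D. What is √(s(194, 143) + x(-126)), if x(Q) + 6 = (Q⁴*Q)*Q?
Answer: 2*√1000376035391 ≈ 2.0004e+6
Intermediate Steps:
x(Q) = -6 + Q⁶ (x(Q) = -6 + (Q⁴*Q)*Q = -6 + Q⁵*Q = -6 + Q⁶)
√(s(194, 143) + x(-126)) = √(194 + (-6 + (-126)⁶)) = √(194 + (-6 + 4001504141376)) = √(194 + 4001504141370) = √4001504141564 = 2*√1000376035391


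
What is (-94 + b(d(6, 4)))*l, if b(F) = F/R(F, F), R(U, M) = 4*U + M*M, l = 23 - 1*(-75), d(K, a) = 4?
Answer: -36799/4 ≈ -9199.8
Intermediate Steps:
l = 98 (l = 23 + 75 = 98)
R(U, M) = M² + 4*U (R(U, M) = 4*U + M² = M² + 4*U)
b(F) = F/(F² + 4*F)
(-94 + b(d(6, 4)))*l = (-94 + 1/(4 + 4))*98 = (-94 + 1/8)*98 = (-94 + ⅛)*98 = -751/8*98 = -36799/4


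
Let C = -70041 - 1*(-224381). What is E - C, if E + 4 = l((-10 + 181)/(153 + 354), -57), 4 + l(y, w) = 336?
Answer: -154012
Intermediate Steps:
l(y, w) = 332 (l(y, w) = -4 + 336 = 332)
E = 328 (E = -4 + 332 = 328)
C = 154340 (C = -70041 + 224381 = 154340)
E - C = 328 - 1*154340 = 328 - 154340 = -154012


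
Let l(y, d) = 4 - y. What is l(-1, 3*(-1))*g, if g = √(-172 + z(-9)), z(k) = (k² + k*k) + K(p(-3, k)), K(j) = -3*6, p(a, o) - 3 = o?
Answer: 10*I*√7 ≈ 26.458*I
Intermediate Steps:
p(a, o) = 3 + o
K(j) = -18
z(k) = -18 + 2*k² (z(k) = (k² + k*k) - 18 = (k² + k²) - 18 = 2*k² - 18 = -18 + 2*k²)
g = 2*I*√7 (g = √(-172 + (-18 + 2*(-9)²)) = √(-172 + (-18 + 2*81)) = √(-172 + (-18 + 162)) = √(-172 + 144) = √(-28) = 2*I*√7 ≈ 5.2915*I)
l(-1, 3*(-1))*g = (4 - 1*(-1))*(2*I*√7) = (4 + 1)*(2*I*√7) = 5*(2*I*√7) = 10*I*√7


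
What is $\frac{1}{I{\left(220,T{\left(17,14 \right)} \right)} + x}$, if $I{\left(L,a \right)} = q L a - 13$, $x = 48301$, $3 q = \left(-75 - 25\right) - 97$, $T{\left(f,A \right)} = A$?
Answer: $- \frac{3}{461896} \approx -6.495 \cdot 10^{-6}$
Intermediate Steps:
$q = - \frac{197}{3}$ ($q = \frac{\left(-75 - 25\right) - 97}{3} = \frac{-100 - 97}{3} = \frac{1}{3} \left(-197\right) = - \frac{197}{3} \approx -65.667$)
$I{\left(L,a \right)} = -13 - \frac{197 L a}{3}$ ($I{\left(L,a \right)} = - \frac{197 L}{3} a - 13 = - \frac{197 L a}{3} - 13 = -13 - \frac{197 L a}{3}$)
$\frac{1}{I{\left(220,T{\left(17,14 \right)} \right)} + x} = \frac{1}{\left(-13 - \frac{43340}{3} \cdot 14\right) + 48301} = \frac{1}{\left(-13 - \frac{606760}{3}\right) + 48301} = \frac{1}{- \frac{606799}{3} + 48301} = \frac{1}{- \frac{461896}{3}} = - \frac{3}{461896}$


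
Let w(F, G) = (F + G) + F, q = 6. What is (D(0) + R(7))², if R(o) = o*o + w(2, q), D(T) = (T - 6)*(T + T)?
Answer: 3481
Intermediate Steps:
D(T) = 2*T*(-6 + T) (D(T) = (-6 + T)*(2*T) = 2*T*(-6 + T))
w(F, G) = G + 2*F
R(o) = 10 + o² (R(o) = o*o + (6 + 2*2) = o² + (6 + 4) = o² + 10 = 10 + o²)
(D(0) + R(7))² = (2*0*(-6 + 0) + (10 + 7²))² = (2*0*(-6) + (10 + 49))² = (0 + 59)² = 59² = 3481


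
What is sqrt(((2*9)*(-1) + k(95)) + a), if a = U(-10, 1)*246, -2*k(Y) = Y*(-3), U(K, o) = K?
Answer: 3*I*sqrt(1038)/2 ≈ 48.327*I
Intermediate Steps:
k(Y) = 3*Y/2 (k(Y) = -Y*(-3)/2 = -(-3)*Y/2 = 3*Y/2)
a = -2460 (a = -10*246 = -2460)
sqrt(((2*9)*(-1) + k(95)) + a) = sqrt(((2*9)*(-1) + (3/2)*95) - 2460) = sqrt((18*(-1) + 285/2) - 2460) = sqrt((-18 + 285/2) - 2460) = sqrt(249/2 - 2460) = sqrt(-4671/2) = 3*I*sqrt(1038)/2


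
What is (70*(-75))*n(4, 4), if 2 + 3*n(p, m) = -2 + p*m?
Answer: -21000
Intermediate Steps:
n(p, m) = -4/3 + m*p/3 (n(p, m) = -2/3 + (-2 + p*m)/3 = -2/3 + (-2 + m*p)/3 = -2/3 + (-2/3 + m*p/3) = -4/3 + m*p/3)
(70*(-75))*n(4, 4) = (70*(-75))*(-4/3 + (1/3)*4*4) = -5250*(-4/3 + 16/3) = -5250*4 = -21000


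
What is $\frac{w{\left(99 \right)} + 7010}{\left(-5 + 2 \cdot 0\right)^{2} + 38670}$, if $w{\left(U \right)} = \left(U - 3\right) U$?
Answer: $\frac{16514}{38695} \approx 0.42677$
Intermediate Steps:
$w{\left(U \right)} = U \left(-3 + U\right)$ ($w{\left(U \right)} = \left(-3 + U\right) U = U \left(-3 + U\right)$)
$\frac{w{\left(99 \right)} + 7010}{\left(-5 + 2 \cdot 0\right)^{2} + 38670} = \frac{99 \left(-3 + 99\right) + 7010}{\left(-5 + 2 \cdot 0\right)^{2} + 38670} = \frac{99 \cdot 96 + 7010}{\left(-5 + 0\right)^{2} + 38670} = \frac{9504 + 7010}{\left(-5\right)^{2} + 38670} = \frac{16514}{25 + 38670} = \frac{16514}{38695}$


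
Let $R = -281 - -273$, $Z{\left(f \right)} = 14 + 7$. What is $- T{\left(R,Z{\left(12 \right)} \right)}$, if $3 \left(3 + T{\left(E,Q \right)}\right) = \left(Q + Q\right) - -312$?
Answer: $-115$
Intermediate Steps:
$Z{\left(f \right)} = 21$
$R = -8$ ($R = -281 + 273 = -8$)
$T{\left(E,Q \right)} = 101 + \frac{2 Q}{3}$ ($T{\left(E,Q \right)} = -3 + \frac{\left(Q + Q\right) - -312}{3} = -3 + \frac{2 Q + 312}{3} = -3 + \frac{312 + 2 Q}{3} = -3 + \left(104 + \frac{2 Q}{3}\right) = 101 + \frac{2 Q}{3}$)
$- T{\left(R,Z{\left(12 \right)} \right)} = - (101 + \frac{2}{3} \cdot 21) = - (101 + 14) = \left(-1\right) 115 = -115$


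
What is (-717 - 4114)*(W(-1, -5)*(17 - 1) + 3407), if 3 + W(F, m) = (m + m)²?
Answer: -23956929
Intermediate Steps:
W(F, m) = -3 + 4*m² (W(F, m) = -3 + (m + m)² = -3 + (2*m)² = -3 + 4*m²)
(-717 - 4114)*(W(-1, -5)*(17 - 1) + 3407) = (-717 - 4114)*((-3 + 4*(-5)²)*(17 - 1) + 3407) = -4831*((-3 + 4*25)*16 + 3407) = -4831*((-3 + 100)*16 + 3407) = -4831*(97*16 + 3407) = -4831*(1552 + 3407) = -4831*4959 = -23956929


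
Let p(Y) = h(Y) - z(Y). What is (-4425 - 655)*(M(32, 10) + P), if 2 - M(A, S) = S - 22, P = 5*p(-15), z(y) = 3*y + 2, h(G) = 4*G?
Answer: 360680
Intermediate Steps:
z(y) = 2 + 3*y
p(Y) = -2 + Y (p(Y) = 4*Y - (2 + 3*Y) = 4*Y + (-2 - 3*Y) = -2 + Y)
P = -85 (P = 5*(-2 - 15) = 5*(-17) = -85)
M(A, S) = 24 - S (M(A, S) = 2 - (S - 22) = 2 - (-22 + S) = 2 + (22 - S) = 24 - S)
(-4425 - 655)*(M(32, 10) + P) = (-4425 - 655)*((24 - 1*10) - 85) = -5080*((24 - 10) - 85) = -5080*(14 - 85) = -5080*(-71) = 360680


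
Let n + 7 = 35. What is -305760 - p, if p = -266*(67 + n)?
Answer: -280490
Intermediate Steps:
n = 28 (n = -7 + 35 = 28)
p = -25270 (p = -266*(67 + 28) = -266*95 = -25270)
-305760 - p = -305760 - 1*(-25270) = -305760 + 25270 = -280490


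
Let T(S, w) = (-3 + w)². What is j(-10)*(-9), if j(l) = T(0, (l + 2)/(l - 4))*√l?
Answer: -2601*I*√10/49 ≈ -167.86*I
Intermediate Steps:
j(l) = √l*(-3 + (2 + l)/(-4 + l))² (j(l) = (-3 + (l + 2)/(l - 4))²*√l = (-3 + (2 + l)/(-4 + l))²*√l = √l*(-3 + (2 + l)/(-4 + l))²)
j(-10)*(-9) = (4*√(-10)*(-7 - 10)²/(-4 - 10)²)*(-9) = (4*(I*√10)*(-17)²/(-14)²)*(-9) = (4*(I*√10)*289*(1/196))*(-9) = (289*I*√10/49)*(-9) = -2601*I*√10/49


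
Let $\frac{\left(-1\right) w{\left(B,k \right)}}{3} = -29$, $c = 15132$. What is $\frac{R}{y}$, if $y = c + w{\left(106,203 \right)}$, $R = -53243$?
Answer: $- \frac{53243}{15219} \approx -3.4985$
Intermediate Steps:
$w{\left(B,k \right)} = 87$ ($w{\left(B,k \right)} = \left(-3\right) \left(-29\right) = 87$)
$y = 15219$ ($y = 15132 + 87 = 15219$)
$\frac{R}{y} = - \frac{53243}{15219}$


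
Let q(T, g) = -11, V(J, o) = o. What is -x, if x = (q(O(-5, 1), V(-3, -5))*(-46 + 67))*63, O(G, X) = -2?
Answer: 14553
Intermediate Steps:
x = -14553 (x = -11*(-46 + 67)*63 = -11*21*63 = -231*63 = -14553)
-x = -1*(-14553) = 14553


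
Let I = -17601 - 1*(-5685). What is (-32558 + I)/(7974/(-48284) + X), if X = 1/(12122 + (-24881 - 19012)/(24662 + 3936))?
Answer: 372164022512820404/1381287765265 ≈ 2.6943e+5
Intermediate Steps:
I = -11916 (I = -17601 + 5685 = -11916)
X = 28598/346621063 (X = 1/(12122 - 43893/28598) = 1/(346621063/28598) = 28598/346621063 ≈ 8.2505e-5)
(-32558 + I)/(7974/(-48284) + X) = (-32558 - 11916)/(7974/(-48284) + 28598/346621063) = -44474/(7974*(-1/48284) + 28598/346621063) = -44474/(-3987/24142 + 28598/346621063) = -44474/(-1381287765265/8368125702946) = -44474*(-8368125702946/1381287765265) = 372164022512820404/1381287765265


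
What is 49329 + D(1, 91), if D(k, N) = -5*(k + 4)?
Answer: 49304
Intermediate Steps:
D(k, N) = -20 - 5*k (D(k, N) = -5*(4 + k) = -20 - 5*k)
49329 + D(1, 91) = 49329 + (-20 - 5*1) = 49329 + (-20 - 5) = 49329 - 25 = 49304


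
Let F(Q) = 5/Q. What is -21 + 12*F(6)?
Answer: -11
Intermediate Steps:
-21 + 12*F(6) = -21 + 12*(5/6) = -21 + 12*(5*(⅙)) = -21 + 12*(⅚) = -21 + 10 = -11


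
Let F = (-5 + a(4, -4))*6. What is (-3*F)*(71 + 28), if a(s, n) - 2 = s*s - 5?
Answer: -14256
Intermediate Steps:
a(s, n) = -3 + s² (a(s, n) = 2 + (s*s - 5) = 2 + (s² - 5) = 2 + (-5 + s²) = -3 + s²)
F = 48 (F = (-5 + (-3 + 4²))*6 = (-5 + (-3 + 16))*6 = (-5 + 13)*6 = 8*6 = 48)
(-3*F)*(71 + 28) = (-3*48)*(71 + 28) = -144*99 = -14256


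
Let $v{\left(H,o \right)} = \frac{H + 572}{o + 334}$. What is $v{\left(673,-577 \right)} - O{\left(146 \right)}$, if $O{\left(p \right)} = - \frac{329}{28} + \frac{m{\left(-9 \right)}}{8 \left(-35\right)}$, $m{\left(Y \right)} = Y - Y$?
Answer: $\frac{2147}{324} \approx 6.6265$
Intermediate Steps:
$m{\left(Y \right)} = 0$
$v{\left(H,o \right)} = \frac{572 + H}{334 + o}$
$O{\left(p \right)} = - \frac{47}{4}$ ($O{\left(p \right)} = - \frac{329}{28} + \frac{0}{8 \left(-35\right)} = \left(-329\right) \frac{1}{28} + \frac{0}{-280} = - \frac{47}{4} + 0 \left(- \frac{1}{280}\right) = - \frac{47}{4} + 0 = - \frac{47}{4}$)
$v{\left(673,-577 \right)} - O{\left(146 \right)} = \frac{572 + 673}{334 - 577} - - \frac{47}{4} = \frac{1}{-243} \cdot 1245 + \frac{47}{4} = \left(- \frac{1}{243}\right) 1245 + \frac{47}{4} = - \frac{415}{81} + \frac{47}{4} = \frac{2147}{324}$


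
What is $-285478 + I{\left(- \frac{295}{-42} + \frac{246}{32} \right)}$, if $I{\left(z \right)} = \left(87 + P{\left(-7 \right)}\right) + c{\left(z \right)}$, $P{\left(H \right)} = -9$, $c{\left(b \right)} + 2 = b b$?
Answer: $- \frac{32196310943}{112896} \approx -2.8519 \cdot 10^{5}$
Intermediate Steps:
$c{\left(b \right)} = -2 + b^{2}$ ($c{\left(b \right)} = -2 + b b = -2 + b^{2}$)
$I{\left(z \right)} = 76 + z^{2}$ ($I{\left(z \right)} = \left(87 - 9\right) + \left(-2 + z^{2}\right) = 78 + \left(-2 + z^{2}\right) = 76 + z^{2}$)
$-285478 + I{\left(- \frac{295}{-42} + \frac{246}{32} \right)} = -285478 + \left(76 + \left(- \frac{295}{-42} + \frac{246}{32}\right)^{2}\right) = -285478 + \left(76 + \left(\left(-295\right) \left(- \frac{1}{42}\right) + 246 \cdot \frac{1}{32}\right)^{2}\right) = -285478 + \left(76 + \left(\frac{295}{42} + \frac{123}{16}\right)^{2}\right) = -285478 + \left(76 + \left(\frac{4943}{336}\right)^{2}\right) = -285478 + \left(76 + \frac{24433249}{112896}\right) = -285478 + \frac{33013345}{112896} = - \frac{32196310943}{112896}$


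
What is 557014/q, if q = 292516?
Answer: 278507/146258 ≈ 1.9042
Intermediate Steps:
557014/q = 557014/292516 = 557014*(1/292516) = 278507/146258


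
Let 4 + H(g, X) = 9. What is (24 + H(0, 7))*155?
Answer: 4495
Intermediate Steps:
H(g, X) = 5 (H(g, X) = -4 + 9 = 5)
(24 + H(0, 7))*155 = (24 + 5)*155 = 29*155 = 4495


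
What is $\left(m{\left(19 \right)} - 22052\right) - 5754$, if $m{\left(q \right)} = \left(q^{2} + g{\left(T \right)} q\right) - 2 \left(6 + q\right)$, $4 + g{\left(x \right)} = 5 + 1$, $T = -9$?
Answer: $-27457$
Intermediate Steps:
$g{\left(x \right)} = 2$ ($g{\left(x \right)} = -4 + \left(5 + 1\right) = -4 + 6 = 2$)
$m{\left(q \right)} = -12 + q^{2}$ ($m{\left(q \right)} = \left(q^{2} + 2 q\right) - 2 \left(6 + q\right) = \left(q^{2} + 2 q\right) - \left(12 + 2 q\right) = -12 + q^{2}$)
$\left(m{\left(19 \right)} - 22052\right) - 5754 = \left(\left(-12 + 19^{2}\right) - 22052\right) - 5754 = \left(\left(-12 + 361\right) - 22052\right) - 5754 = \left(349 - 22052\right) - 5754 = -21703 - 5754 = -27457$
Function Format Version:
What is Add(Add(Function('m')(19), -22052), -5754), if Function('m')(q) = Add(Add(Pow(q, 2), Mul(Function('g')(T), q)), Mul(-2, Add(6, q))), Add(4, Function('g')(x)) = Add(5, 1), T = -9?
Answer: -27457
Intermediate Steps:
Function('g')(x) = 2 (Function('g')(x) = Add(-4, Add(5, 1)) = Add(-4, 6) = 2)
Function('m')(q) = Add(-12, Pow(q, 2)) (Function('m')(q) = Add(Add(Pow(q, 2), Mul(2, q)), Mul(-2, Add(6, q))) = Add(Add(Pow(q, 2), Mul(2, q)), Add(-12, Mul(-2, q))) = Add(-12, Pow(q, 2)))
Add(Add(Function('m')(19), -22052), -5754) = Add(Add(Add(-12, Pow(19, 2)), -22052), -5754) = Add(Add(Add(-12, 361), -22052), -5754) = Add(Add(349, -22052), -5754) = Add(-21703, -5754) = -27457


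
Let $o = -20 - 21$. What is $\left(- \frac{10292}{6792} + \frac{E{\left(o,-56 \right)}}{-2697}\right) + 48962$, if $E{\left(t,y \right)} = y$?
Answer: $\frac{24912769831}{508834} \approx 48961.0$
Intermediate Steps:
$o = -41$
$\left(- \frac{10292}{6792} + \frac{E{\left(o,-56 \right)}}{-2697}\right) + 48962 = \left(- \frac{10292}{6792} - \frac{56}{-2697}\right) + 48962 = \left(\left(-10292\right) \frac{1}{6792} - - \frac{56}{2697}\right) + 48962 = \left(- \frac{2573}{1698} + \frac{56}{2697}\right) + 48962 = - \frac{760477}{508834} + 48962 = \frac{24912769831}{508834}$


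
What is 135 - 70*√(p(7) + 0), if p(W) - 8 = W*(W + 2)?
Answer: 135 - 70*√71 ≈ -454.83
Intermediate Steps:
p(W) = 8 + W*(2 + W) (p(W) = 8 + W*(W + 2) = 8 + W*(2 + W))
135 - 70*√(p(7) + 0) = 135 - 70*√((8 + 7² + 2*7) + 0) = 135 - 70*√((8 + 49 + 14) + 0) = 135 - 70*√(71 + 0) = 135 - 70*√71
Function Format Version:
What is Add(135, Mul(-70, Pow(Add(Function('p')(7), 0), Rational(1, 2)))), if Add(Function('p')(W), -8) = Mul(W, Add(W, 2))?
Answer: Add(135, Mul(-70, Pow(71, Rational(1, 2)))) ≈ -454.83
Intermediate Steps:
Function('p')(W) = Add(8, Mul(W, Add(2, W))) (Function('p')(W) = Add(8, Mul(W, Add(W, 2))) = Add(8, Mul(W, Add(2, W))))
Add(135, Mul(-70, Pow(Add(Function('p')(7), 0), Rational(1, 2)))) = Add(135, Mul(-70, Pow(Add(Add(8, Pow(7, 2), Mul(2, 7)), 0), Rational(1, 2)))) = Add(135, Mul(-70, Pow(Add(Add(8, 49, 14), 0), Rational(1, 2)))) = Add(135, Mul(-70, Pow(Add(71, 0), Rational(1, 2)))) = Add(135, Mul(-70, Pow(71, Rational(1, 2))))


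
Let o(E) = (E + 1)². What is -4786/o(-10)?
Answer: -4786/81 ≈ -59.086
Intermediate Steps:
o(E) = (1 + E)²
-4786/o(-10) = -4786/(1 - 10)² = -4786/((-9)²) = -4786/81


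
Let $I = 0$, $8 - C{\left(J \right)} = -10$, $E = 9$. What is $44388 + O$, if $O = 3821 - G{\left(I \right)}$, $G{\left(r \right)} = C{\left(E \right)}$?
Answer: $48191$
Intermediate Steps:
$C{\left(J \right)} = 18$ ($C{\left(J \right)} = 8 - -10 = 8 + 10 = 18$)
$G{\left(r \right)} = 18$
$O = 3803$ ($O = 3821 - 18 = 3803$)
$44388 + O = 44388 + 3803 = 48191$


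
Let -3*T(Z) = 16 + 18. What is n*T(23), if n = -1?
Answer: 34/3 ≈ 11.333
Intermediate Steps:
T(Z) = -34/3 (T(Z) = -(16 + 18)/3 = -⅓*34 = -34/3)
n*T(23) = -1*(-34/3) = 34/3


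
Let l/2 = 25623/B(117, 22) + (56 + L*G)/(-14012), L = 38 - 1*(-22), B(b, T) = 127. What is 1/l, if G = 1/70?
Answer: 3114167/1256577893 ≈ 0.0024783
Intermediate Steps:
L = 60 (L = 38 + 22 = 60)
G = 1/70 ≈ 0.014286
l = 1256577893/3114167 (l = 2*(25623/127 + (56 + 60*(1/70))/(-14012)) = 2*(25623*(1/127) + (56 + 6/7)*(-1/14012)) = 2*(25623/127 + (398/7)*(-1/14012)) = 2*(25623/127 - 199/49042) = 2*(1256577893/6228334) = 1256577893/3114167 ≈ 403.50)
1/l = 1/(1256577893/3114167) = 3114167/1256577893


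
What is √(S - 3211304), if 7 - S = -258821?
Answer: 2*I*√738119 ≈ 1718.3*I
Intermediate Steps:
S = 258828 (S = 7 - 1*(-258821) = 7 + 258821 = 258828)
√(S - 3211304) = √(258828 - 3211304) = √(-2952476) = 2*I*√738119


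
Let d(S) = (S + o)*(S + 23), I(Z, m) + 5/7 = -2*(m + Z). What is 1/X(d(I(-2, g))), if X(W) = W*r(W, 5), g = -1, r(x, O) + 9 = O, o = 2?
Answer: -49/40392 ≈ -0.0012131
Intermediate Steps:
r(x, O) = -9 + O
I(Z, m) = -5/7 - 2*Z - 2*m (I(Z, m) = -5/7 - 2*(m + Z) = -5/7 - 2*(Z + m) = -5/7 + (-2*Z - 2*m) = -5/7 - 2*Z - 2*m)
d(S) = (2 + S)*(23 + S) (d(S) = (S + 2)*(S + 23) = (2 + S)*(23 + S))
X(W) = -4*W (X(W) = W*(-9 + 5) = W*(-4) = -4*W)
1/X(d(I(-2, g))) = 1/(-4*(46 + (-5/7 - 2*(-2) - 2*(-1))² + 25*(-5/7 - 2*(-2) - 2*(-1)))) = 1/(-4*(46 + (-5/7 + 4 + 2)² + 25*(-5/7 + 4 + 2))) = 1/(-4*(46 + (37/7)² + 25*(37/7))) = 1/(-4*(46 + 1369/49 + 925/7)) = 1/(-4*10098/49) = 1/(-40392/49) = -49/40392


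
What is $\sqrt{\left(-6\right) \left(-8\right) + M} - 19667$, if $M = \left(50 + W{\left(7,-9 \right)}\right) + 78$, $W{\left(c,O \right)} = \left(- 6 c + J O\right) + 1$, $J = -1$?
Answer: $-19655$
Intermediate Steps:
$W{\left(c,O \right)} = 1 - O - 6 c$ ($W{\left(c,O \right)} = \left(- 6 c - O\right) + 1 = \left(- O - 6 c\right) + 1 = 1 - O - 6 c$)
$M = 96$ ($M = \left(50 - 32\right) + 78 = 18 + 78 = 96$)
$\sqrt{\left(-6\right) \left(-8\right) + M} - 19667 = \sqrt{\left(-6\right) \left(-8\right) + 96} - 19667 = \sqrt{48 + 96} - 19667 = \sqrt{144} - 19667 = 12 - 19667 = -19655$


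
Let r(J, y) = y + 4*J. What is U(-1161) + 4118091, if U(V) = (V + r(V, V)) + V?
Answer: 4109964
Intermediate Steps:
U(V) = 7*V (U(V) = (V + (V + 4*V)) + V = (V + 5*V) + V = 6*V + V = 7*V)
U(-1161) + 4118091 = 7*(-1161) + 4118091 = -8127 + 4118091 = 4109964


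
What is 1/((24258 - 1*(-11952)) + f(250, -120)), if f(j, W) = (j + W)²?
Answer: 1/53110 ≈ 1.8829e-5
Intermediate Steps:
f(j, W) = (W + j)²
1/((24258 - 1*(-11952)) + f(250, -120)) = 1/((24258 - 1*(-11952)) + (-120 + 250)²) = 1/((24258 + 11952) + 130²) = 1/(36210 + 16900) = 1/53110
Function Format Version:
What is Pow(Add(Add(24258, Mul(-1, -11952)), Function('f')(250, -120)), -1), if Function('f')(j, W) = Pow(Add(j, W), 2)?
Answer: Rational(1, 53110) ≈ 1.8829e-5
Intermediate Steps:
Function('f')(j, W) = Pow(Add(W, j), 2)
Pow(Add(Add(24258, Mul(-1, -11952)), Function('f')(250, -120)), -1) = Pow(Add(Add(24258, Mul(-1, -11952)), Pow(Add(-120, 250), 2)), -1) = Pow(Add(Add(24258, 11952), Pow(130, 2)), -1) = Pow(Add(36210, 16900), -1) = Pow(53110, -1) = Rational(1, 53110)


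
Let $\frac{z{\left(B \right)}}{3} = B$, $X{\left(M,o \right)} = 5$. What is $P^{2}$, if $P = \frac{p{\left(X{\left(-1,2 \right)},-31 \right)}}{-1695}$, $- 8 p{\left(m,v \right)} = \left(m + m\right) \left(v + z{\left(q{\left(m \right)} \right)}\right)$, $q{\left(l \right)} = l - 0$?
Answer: $\frac{16}{114921} \approx 0.00013923$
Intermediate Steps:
$q{\left(l \right)} = l$ ($q{\left(l \right)} = l + 0 = l$)
$z{\left(B \right)} = 3 B$
$p{\left(m,v \right)} = - \frac{m \left(v + 3 m\right)}{4}$ ($p{\left(m,v \right)} = - \frac{\left(m + m\right) \left(v + 3 m\right)}{8} = - \frac{2 m \left(v + 3 m\right)}{8} = - \frac{m \left(v + 3 m\right)}{4}$)
$P = - \frac{4}{339}$ ($P = \frac{\left(- \frac{1}{4}\right) 5 \left(-31 + 3 \cdot 5\right)}{-1695} = \left(- \frac{1}{4}\right) 5 \left(-31 + 15\right) \left(- \frac{1}{1695}\right) = \left(- \frac{1}{4}\right) 5 \left(-16\right) \left(- \frac{1}{1695}\right) = 20 \left(- \frac{1}{1695}\right) = - \frac{4}{339} \approx -0.011799$)
$P^{2} = \left(- \frac{4}{339}\right)^{2} = \frac{16}{114921}$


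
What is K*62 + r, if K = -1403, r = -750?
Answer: -87736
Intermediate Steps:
K*62 + r = -1403*62 - 750 = -86986 - 750 = -87736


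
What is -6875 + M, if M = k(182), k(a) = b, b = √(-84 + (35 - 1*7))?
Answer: -6875 + 2*I*√14 ≈ -6875.0 + 7.4833*I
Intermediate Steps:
b = 2*I*√14 (b = √(-84 + (35 - 7)) = √(-84 + 28) = √(-56) = 2*I*√14 ≈ 7.4833*I)
k(a) = 2*I*√14
M = 2*I*√14 ≈ 7.4833*I
-6875 + M = -6875 + 2*I*√14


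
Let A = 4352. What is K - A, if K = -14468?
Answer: -18820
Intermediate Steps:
K - A = -14468 - 1*4352 = -14468 - 4352 = -18820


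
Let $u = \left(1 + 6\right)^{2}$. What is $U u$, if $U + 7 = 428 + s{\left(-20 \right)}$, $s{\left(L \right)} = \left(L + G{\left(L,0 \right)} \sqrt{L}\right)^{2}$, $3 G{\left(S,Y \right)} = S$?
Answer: $- \frac{29939}{9} + \frac{78400 i \sqrt{5}}{3} \approx -3326.6 + 58436.0 i$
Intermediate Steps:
$u = 49$ ($u = 7^{2} = 49$)
$G{\left(S,Y \right)} = \frac{S}{3}$
$s{\left(L \right)} = \left(L + \frac{L^{\frac{3}{2}}}{3}\right)^{2}$ ($s{\left(L \right)} = \left(L + \frac{L}{3} \sqrt{L}\right)^{2} = \left(L + \frac{L^{\frac{3}{2}}}{3}\right)^{2}$)
$U = 421 + \frac{\left(-60 - 40 i \sqrt{5}\right)^{2}}{9}$ ($U = -7 + \left(428 + \frac{\left(\left(-20\right)^{\frac{3}{2}} + 3 \left(-20\right)\right)^{2}}{9}\right) = -7 + \left(428 + \frac{\left(- 40 i \sqrt{5} - 60\right)^{2}}{9}\right) = -7 + \left(428 + \frac{\left(-60 - 40 i \sqrt{5}\right)^{2}}{9}\right) = 421 + \frac{\left(-60 - 40 i \sqrt{5}\right)^{2}}{9} \approx -67.889 + 1192.6 i$)
$U u = \left(- \frac{611}{9} + \frac{1600 i \sqrt{5}}{3}\right) 49 = - \frac{29939}{9} + \frac{78400 i \sqrt{5}}{3}$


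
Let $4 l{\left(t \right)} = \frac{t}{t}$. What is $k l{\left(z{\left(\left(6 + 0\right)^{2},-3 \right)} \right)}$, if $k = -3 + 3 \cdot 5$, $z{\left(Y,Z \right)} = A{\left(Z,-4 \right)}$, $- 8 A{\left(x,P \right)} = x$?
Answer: $3$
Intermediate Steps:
$A{\left(x,P \right)} = - \frac{x}{8}$
$z{\left(Y,Z \right)} = - \frac{Z}{8}$
$l{\left(t \right)} = \frac{1}{4}$ ($l{\left(t \right)} = \frac{t \frac{1}{t}}{4} = \frac{1}{4} \cdot 1 = \frac{1}{4}$)
$k = 12$ ($k = -3 + 15 = 12$)
$k l{\left(z{\left(\left(6 + 0\right)^{2},-3 \right)} \right)} = 12 \cdot \frac{1}{4} = 3$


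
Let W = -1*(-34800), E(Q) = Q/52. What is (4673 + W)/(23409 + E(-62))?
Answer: 1026298/608603 ≈ 1.6863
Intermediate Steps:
E(Q) = Q/52 (E(Q) = Q*(1/52) = Q/52)
W = 34800
(4673 + W)/(23409 + E(-62)) = (4673 + 34800)/(23409 + (1/52)*(-62)) = 39473/(23409 - 31/26) = 39473/(608603/26) = 39473*(26/608603) = 1026298/608603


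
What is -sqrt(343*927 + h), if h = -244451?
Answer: -sqrt(73510) ≈ -271.13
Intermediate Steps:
-sqrt(343*927 + h) = -sqrt(343*927 - 244451) = -sqrt(317961 - 244451) = -sqrt(73510)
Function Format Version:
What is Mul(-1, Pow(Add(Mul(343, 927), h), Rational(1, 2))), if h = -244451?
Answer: Mul(-1, Pow(73510, Rational(1, 2))) ≈ -271.13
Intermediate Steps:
Mul(-1, Pow(Add(Mul(343, 927), h), Rational(1, 2))) = Mul(-1, Pow(Add(Mul(343, 927), -244451), Rational(1, 2))) = Mul(-1, Pow(Add(317961, -244451), Rational(1, 2))) = Mul(-1, Pow(73510, Rational(1, 2)))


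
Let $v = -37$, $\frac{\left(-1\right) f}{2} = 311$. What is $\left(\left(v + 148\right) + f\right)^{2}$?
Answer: $261121$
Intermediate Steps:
$f = -622$ ($f = \left(-2\right) 311 = -622$)
$\left(\left(v + 148\right) + f\right)^{2} = \left(\left(-37 + 148\right) - 622\right)^{2} = \left(111 - 622\right)^{2} = \left(-511\right)^{2} = 261121$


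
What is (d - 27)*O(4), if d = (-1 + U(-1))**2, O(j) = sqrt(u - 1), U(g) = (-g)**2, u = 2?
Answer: -27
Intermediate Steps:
U(g) = g**2
O(j) = 1 (O(j) = sqrt(2 - 1) = sqrt(1) = 1)
d = 0 (d = (-1 + (-1)**2)**2 = (-1 + 1)**2 = 0**2 = 0)
(d - 27)*O(4) = (0 - 27)*1 = -27*1 = -27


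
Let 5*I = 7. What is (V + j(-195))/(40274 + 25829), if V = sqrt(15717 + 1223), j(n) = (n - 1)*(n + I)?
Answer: 189728/330515 + 22*sqrt(35)/66103 ≈ 0.57601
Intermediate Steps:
I = 7/5 (I = (1/5)*7 = 7/5 ≈ 1.4000)
j(n) = (-1 + n)*(7/5 + n) (j(n) = (n - 1)*(n + 7/5) = (-1 + n)*(7/5 + n))
V = 22*sqrt(35) (V = sqrt(16940) = 22*sqrt(35) ≈ 130.15)
(V + j(-195))/(40274 + 25829) = (22*sqrt(35) + (-7/5 + (-195)**2 + (2/5)*(-195)))/(40274 + 25829) = (22*sqrt(35) + (-7/5 + 38025 - 78))/66103 = (22*sqrt(35) + 189728/5)*(1/66103) = (189728/5 + 22*sqrt(35))*(1/66103) = 189728/330515 + 22*sqrt(35)/66103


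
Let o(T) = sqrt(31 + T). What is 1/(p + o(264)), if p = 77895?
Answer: 15579/1213526146 - sqrt(295)/6067630730 ≈ 1.2835e-5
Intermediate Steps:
1/(p + o(264)) = 1/(77895 + sqrt(31 + 264)) = 1/(77895 + sqrt(295))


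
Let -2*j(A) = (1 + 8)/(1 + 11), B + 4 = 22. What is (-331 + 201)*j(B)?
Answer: 195/4 ≈ 48.750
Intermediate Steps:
B = 18 (B = -4 + 22 = 18)
j(A) = -3/8 (j(A) = -(1 + 8)/(2*(1 + 11)) = -9/(2*12) = -½*¾ = -3/8)
(-331 + 201)*j(B) = (-331 + 201)*(-3/8) = -130*(-3/8) = 195/4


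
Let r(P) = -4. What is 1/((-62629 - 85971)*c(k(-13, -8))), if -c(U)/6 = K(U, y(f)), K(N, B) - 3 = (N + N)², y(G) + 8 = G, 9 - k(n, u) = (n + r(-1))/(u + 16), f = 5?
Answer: 1/444072525 ≈ 2.2519e-9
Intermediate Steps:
k(n, u) = 9 - (-4 + n)/(16 + u) (k(n, u) = 9 - (n - 4)/(u + 16) = 9 - (-4 + n)/(16 + u))
y(G) = -8 + G
K(N, B) = 3 + 4*N² (K(N, B) = 3 + (N + N)² = 3 + (2*N)² = 3 + 4*N²)
c(U) = -18 - 24*U² (c(U) = -6*(3 + 4*U²) = -18 - 24*U²)
1/((-62629 - 85971)*c(k(-13, -8))) = 1/((-62629 - 85971)*(-18 - 24*(148 - 1*(-13) + 9*(-8))²/(16 - 8)²)) = 1/((-148600)*(-18 - 24*(148 + 13 - 72)²/64)) = -1/(148600*(-18 - 24*((⅛)*89)²)) = -1/(148600*(-18 - 24*(89/8)²)) = -1/(148600*(-18 - 24*7921/64)) = -1/(148600*(-18 - 23763/8)) = -1/(148600*(-23907/8)) = -1/148600*(-8/23907) = 1/444072525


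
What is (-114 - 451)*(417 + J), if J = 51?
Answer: -264420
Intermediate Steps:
(-114 - 451)*(417 + J) = (-114 - 451)*(417 + 51) = -565*468 = -264420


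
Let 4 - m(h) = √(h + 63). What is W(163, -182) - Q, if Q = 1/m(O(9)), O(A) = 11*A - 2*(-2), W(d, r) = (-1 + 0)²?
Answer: 77/75 + √166/150 ≈ 1.1126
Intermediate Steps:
W(d, r) = 1 (W(d, r) = (-1)² = 1)
O(A) = 4 + 11*A (O(A) = 11*A + 4 = 4 + 11*A)
m(h) = 4 - √(63 + h) (m(h) = 4 - √(h + 63) = 4 - √(63 + h))
Q = 1/(4 - √166) (Q = 1/(4 - √(63 + (4 + 11*9))) = 1/(4 - √(63 + (4 + 99))) = 1/(4 - √(63 + 103)) = 1/(4 - √166) ≈ -0.11256)
W(163, -182) - Q = 1 - (-2/75 - √166/150) = 1 + (2/75 + √166/150) = 77/75 + √166/150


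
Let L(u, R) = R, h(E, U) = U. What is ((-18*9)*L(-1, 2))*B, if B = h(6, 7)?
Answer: -2268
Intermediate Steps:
B = 7
((-18*9)*L(-1, 2))*B = (-18*9*2)*7 = -162*2*7 = -324*7 = -2268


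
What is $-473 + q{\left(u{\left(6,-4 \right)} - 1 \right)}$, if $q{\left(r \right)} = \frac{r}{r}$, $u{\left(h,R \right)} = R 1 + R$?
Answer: $-472$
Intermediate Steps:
$u{\left(h,R \right)} = 2 R$ ($u{\left(h,R \right)} = R + R = 2 R$)
$q{\left(r \right)} = 1$
$-473 + q{\left(u{\left(6,-4 \right)} - 1 \right)} = -473 + 1 = -472$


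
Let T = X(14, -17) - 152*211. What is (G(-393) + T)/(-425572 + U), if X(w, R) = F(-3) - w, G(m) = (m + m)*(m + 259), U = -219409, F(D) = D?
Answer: -73235/644981 ≈ -0.11355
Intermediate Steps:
G(m) = 2*m*(259 + m) (G(m) = (2*m)*(259 + m) = 2*m*(259 + m))
X(w, R) = -3 - w
T = -32089 (T = (-3 - 1*14) - 152*211 = (-3 - 14) - 32072 = -17 - 32072 = -32089)
(G(-393) + T)/(-425572 + U) = (2*(-393)*(259 - 393) - 32089)/(-425572 - 219409) = (2*(-393)*(-134) - 32089)/(-644981) = (105324 - 32089)*(-1/644981) = 73235*(-1/644981) = -73235/644981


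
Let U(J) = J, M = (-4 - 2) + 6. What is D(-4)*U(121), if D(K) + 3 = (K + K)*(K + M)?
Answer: 3509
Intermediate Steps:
M = 0 (M = -6 + 6 = 0)
D(K) = -3 + 2*K² (D(K) = -3 + (K + K)*(K + 0) = -3 + (2*K)*K = -3 + 2*K²)
D(-4)*U(121) = (-3 + 2*(-4)²)*121 = (-3 + 2*16)*121 = (-3 + 32)*121 = 29*121 = 3509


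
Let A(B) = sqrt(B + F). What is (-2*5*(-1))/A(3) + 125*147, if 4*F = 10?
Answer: 18375 + 10*sqrt(22)/11 ≈ 18379.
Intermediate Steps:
F = 5/2 (F = (1/4)*10 = 5/2 ≈ 2.5000)
A(B) = sqrt(5/2 + B) (A(B) = sqrt(B + 5/2) = sqrt(5/2 + B))
(-2*5*(-1))/A(3) + 125*147 = (-2*5*(-1))/((sqrt(10 + 4*3)/2)) + 125*147 = (-10*(-1))/((sqrt(10 + 12)/2)) + 18375 = 10/((sqrt(22)/2)) + 18375 = 10*(sqrt(22)/11) + 18375 = 10*sqrt(22)/11 + 18375 = 18375 + 10*sqrt(22)/11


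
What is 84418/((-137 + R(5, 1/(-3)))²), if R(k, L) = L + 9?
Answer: 759762/148225 ≈ 5.1257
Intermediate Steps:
R(k, L) = 9 + L
84418/((-137 + R(5, 1/(-3)))²) = 84418/((-137 + (9 + 1/(-3)))²) = 84418/((-137 + (9 - ⅓))²) = 84418/((-137 + 26/3)²) = 84418/((-385/3)²) = 84418/(148225/9) = 84418*(9/148225) = 759762/148225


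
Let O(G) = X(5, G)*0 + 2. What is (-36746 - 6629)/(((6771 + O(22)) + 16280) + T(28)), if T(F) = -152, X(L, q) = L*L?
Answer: -43375/22901 ≈ -1.8940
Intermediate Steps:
X(L, q) = L²
O(G) = 2 (O(G) = 5²*0 + 2 = 25*0 + 2 = 0 + 2 = 2)
(-36746 - 6629)/(((6771 + O(22)) + 16280) + T(28)) = (-36746 - 6629)/(((6771 + 2) + 16280) - 152) = -43375/((6773 + 16280) - 152) = -43375/(23053 - 152) = -43375/22901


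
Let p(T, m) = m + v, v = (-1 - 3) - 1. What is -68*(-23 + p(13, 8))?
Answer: 1360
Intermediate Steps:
v = -5 (v = -4 - 1 = -5)
p(T, m) = -5 + m (p(T, m) = m - 5 = -5 + m)
-68*(-23 + p(13, 8)) = -68*(-23 + (-5 + 8)) = -68*(-23 + 3) = -68*(-20) = 1360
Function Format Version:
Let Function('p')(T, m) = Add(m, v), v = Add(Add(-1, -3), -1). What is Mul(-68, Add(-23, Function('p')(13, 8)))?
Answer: 1360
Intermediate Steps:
v = -5 (v = Add(-4, -1) = -5)
Function('p')(T, m) = Add(-5, m) (Function('p')(T, m) = Add(m, -5) = Add(-5, m))
Mul(-68, Add(-23, Function('p')(13, 8))) = Mul(-68, Add(-23, Add(-5, 8))) = Mul(-68, Add(-23, 3)) = Mul(-68, -20) = 1360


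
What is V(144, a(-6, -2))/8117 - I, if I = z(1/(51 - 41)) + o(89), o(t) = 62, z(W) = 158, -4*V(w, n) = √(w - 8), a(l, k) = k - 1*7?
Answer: -220 - √34/16234 ≈ -220.00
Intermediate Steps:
a(l, k) = -7 + k (a(l, k) = k - 7 = -7 + k)
V(w, n) = -√(-8 + w)/4 (V(w, n) = -√(w - 8)/4 = -√(-8 + w)/4)
I = 220 (I = 158 + 62 = 220)
V(144, a(-6, -2))/8117 - I = -√(-8 + 144)/4/8117 - 1*220 = -√34/2*(1/8117) - 220 = -√34/16234 - 220 = -220 - √34/16234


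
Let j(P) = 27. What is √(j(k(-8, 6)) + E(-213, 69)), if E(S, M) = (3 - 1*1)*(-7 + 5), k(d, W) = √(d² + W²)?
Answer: √23 ≈ 4.7958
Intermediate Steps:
k(d, W) = √(W² + d²)
E(S, M) = -4 (E(S, M) = (3 - 1)*(-2) = 2*(-2) = -4)
√(j(k(-8, 6)) + E(-213, 69)) = √(27 - 4) = √23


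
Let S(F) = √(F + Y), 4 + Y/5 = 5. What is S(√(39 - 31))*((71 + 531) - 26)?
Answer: 576*√(5 + 2*√2) ≈ 1611.6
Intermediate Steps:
Y = 5 (Y = -20 + 5*5 = -20 + 25 = 5)
S(F) = √(5 + F) (S(F) = √(F + 5) = √(5 + F))
S(√(39 - 31))*((71 + 531) - 26) = √(5 + √(39 - 31))*((71 + 531) - 26) = √(5 + √8)*(602 - 26) = √(5 + 2*√2)*576 = 576*√(5 + 2*√2)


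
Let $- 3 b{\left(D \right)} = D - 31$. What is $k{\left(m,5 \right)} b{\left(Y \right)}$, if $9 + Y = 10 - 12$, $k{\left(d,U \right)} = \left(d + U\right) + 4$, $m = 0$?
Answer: $126$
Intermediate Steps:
$k{\left(d,U \right)} = 4 + U + d$ ($k{\left(d,U \right)} = \left(U + d\right) + 4 = 4 + U + d$)
$Y = -11$ ($Y = -9 + \left(10 - 12\right) = -9 - 2 = -11$)
$b{\left(D \right)} = \frac{31}{3} - \frac{D}{3}$ ($b{\left(D \right)} = - \frac{D - 31}{3} = - \frac{-31 + D}{3} = \frac{31}{3} - \frac{D}{3}$)
$k{\left(m,5 \right)} b{\left(Y \right)} = \left(4 + 5 + 0\right) \left(\frac{31}{3} - - \frac{11}{3}\right) = 9 \left(\frac{31}{3} + \frac{11}{3}\right) = 9 \cdot 14 = 126$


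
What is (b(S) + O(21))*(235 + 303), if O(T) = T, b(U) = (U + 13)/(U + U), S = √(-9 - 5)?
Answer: 11567 - 3497*I*√14/14 ≈ 11567.0 - 934.61*I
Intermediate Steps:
S = I*√14 (S = √(-14) = I*√14 ≈ 3.7417*I)
b(U) = (13 + U)/(2*U) (b(U) = (13 + U)/((2*U)) = (13 + U)*(1/(2*U)) = (13 + U)/(2*U))
(b(S) + O(21))*(235 + 303) = ((13 + I*√14)/(2*((I*√14))) + 21)*(235 + 303) = ((-I*√14/14)*(13 + I*√14)/2 + 21)*538 = (-I*√14*(13 + I*√14)/28 + 21)*538 = (21 - I*√14*(13 + I*√14)/28)*538 = 11298 - 269*I*√14*(13 + I*√14)/14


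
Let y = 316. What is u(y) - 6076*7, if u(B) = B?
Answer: -42216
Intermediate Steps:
u(y) - 6076*7 = 316 - 6076*7 = 316 - 42532 = -42216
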